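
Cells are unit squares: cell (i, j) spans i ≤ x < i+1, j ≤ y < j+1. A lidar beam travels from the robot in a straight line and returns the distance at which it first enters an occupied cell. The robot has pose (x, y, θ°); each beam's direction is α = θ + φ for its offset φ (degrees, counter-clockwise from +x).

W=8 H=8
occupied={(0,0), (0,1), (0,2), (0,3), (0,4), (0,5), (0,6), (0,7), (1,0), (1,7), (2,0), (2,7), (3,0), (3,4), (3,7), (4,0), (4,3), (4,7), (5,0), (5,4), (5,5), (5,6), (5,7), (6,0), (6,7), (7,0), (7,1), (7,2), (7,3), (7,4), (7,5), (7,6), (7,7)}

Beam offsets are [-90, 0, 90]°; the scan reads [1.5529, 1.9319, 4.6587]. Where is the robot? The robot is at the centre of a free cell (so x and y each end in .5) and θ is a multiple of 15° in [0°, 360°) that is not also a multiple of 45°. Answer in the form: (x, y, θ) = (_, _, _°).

(x, y, θ) = (2.5, 2.5, 15°)

Enumerate (i+0.5, j+0.5, θ) over the 31 free cells and 16 admissible headings. For each, cast all 3 beams and compare to the given ranges.
  (1.5, 5.5, 60°): beam 1 = 1.7321 ≠ 1.5529 ✗
  (5.5, 2.5, 15°): beam 2 = 1.5529 ≠ 1.9319 ✗
  (4.5, 4.5, 150°): beam 1 = 1.0000 ≠ 1.5529 ✗
  (1.5, 2.5, 255°): beam 1 = 0.5176 ≠ 1.5529 ✗
  (2.5, 4.5, 345°): beam 1 = 3.6235 ≠ 1.5529 ✗
  …
  (2.5, 2.5, 15°): r_1=1.5529, r_2=1.9319, r_3=4.6587 — all match ✓
Only this pose fits every beam.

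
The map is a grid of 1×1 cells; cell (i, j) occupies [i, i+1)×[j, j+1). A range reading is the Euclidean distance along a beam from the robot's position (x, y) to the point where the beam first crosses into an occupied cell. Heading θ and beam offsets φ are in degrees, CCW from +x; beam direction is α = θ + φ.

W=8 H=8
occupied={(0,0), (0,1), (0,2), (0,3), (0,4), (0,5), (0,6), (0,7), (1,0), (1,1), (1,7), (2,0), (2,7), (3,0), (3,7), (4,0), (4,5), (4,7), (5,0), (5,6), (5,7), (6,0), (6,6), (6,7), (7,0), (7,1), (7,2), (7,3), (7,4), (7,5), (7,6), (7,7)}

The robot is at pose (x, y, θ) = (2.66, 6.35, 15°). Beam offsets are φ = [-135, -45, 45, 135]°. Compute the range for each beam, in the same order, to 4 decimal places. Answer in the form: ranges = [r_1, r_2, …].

beam 1: φ=-135°, α=240°
  dir = (cos 240°, sin 240°) = (-0.5000, -0.8660); from cell (2,6)
  next x-line at t=1.3200, next y-line at t=0.4041; Δt_x=2.0000, Δt_y=1.1547
    y: enter (2,5) at t=0.4041
    x: enter (1,5) at t=1.3200
    y: enter (1,4) at t=1.5588
    y: enter (1,3) at t=2.7135
    x: enter (0,3) at t=3.3200 ← occupied
  → r_1 = 3.3200
beam 2: φ=-45°, α=330°
  dir = (cos 330°, sin 330°) = (0.8660, -0.5000); from cell (2,6)
  next x-line at t=0.3926, next y-line at t=0.7000; Δt_x=1.1547, Δt_y=2.0000
    x: enter (3,6) at t=0.3926
    y: enter (3,5) at t=0.7000
    x: enter (4,5) at t=1.5473 ← occupied
  → r_2 = 1.5473
beam 3: φ=45°, α=60°
  dir = (cos 60°, sin 60°) = (0.5000, 0.8660); from cell (2,6)
  next x-line at t=0.6800, next y-line at t=0.7506; Δt_x=2.0000, Δt_y=1.1547
    x: enter (3,6) at t=0.6800
    y: enter (3,7) at t=0.7506 ← occupied
  → r_3 = 0.7506
beam 4: φ=135°, α=150°
  dir = (cos 150°, sin 150°) = (-0.8660, 0.5000); from cell (2,6)
  next x-line at t=0.7621, next y-line at t=1.3000; Δt_x=1.1547, Δt_y=2.0000
    x: enter (1,6) at t=0.7621
    y: enter (1,7) at t=1.3000 ← occupied
  → r_4 = 1.3000

ranges = [3.3200, 1.5473, 0.7506, 1.3000]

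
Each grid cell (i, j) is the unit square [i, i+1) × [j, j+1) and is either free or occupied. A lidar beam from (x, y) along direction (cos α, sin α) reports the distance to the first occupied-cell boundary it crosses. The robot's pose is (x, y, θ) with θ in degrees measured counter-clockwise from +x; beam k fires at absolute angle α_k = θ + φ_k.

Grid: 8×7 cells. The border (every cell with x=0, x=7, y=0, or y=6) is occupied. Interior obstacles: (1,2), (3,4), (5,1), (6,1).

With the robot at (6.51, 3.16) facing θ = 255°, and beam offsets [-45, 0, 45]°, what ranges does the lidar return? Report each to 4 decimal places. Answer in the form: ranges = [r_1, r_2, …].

beam 1: φ=-45°, α=210°
  dir = (cos 210°, sin 210°) = (-0.8660, -0.5000); from cell (6,3)
  next x-line at t=0.5889, next y-line at t=0.3200; Δt_x=1.1547, Δt_y=2.0000
    y: enter (6,2) at t=0.3200
    x: enter (5,2) at t=0.5889
    x: enter (4,2) at t=1.7436
    y: enter (4,1) at t=2.3200
    x: enter (3,1) at t=2.8983
    x: enter (2,1) at t=4.0530
    y: enter (2,0) at t=4.3200 ← occupied
  → r_1 = 4.3200
beam 2: φ=0°, α=255°
  dir = (cos 255°, sin 255°) = (-0.2588, -0.9659); from cell (6,3)
  next x-line at t=1.9705, next y-line at t=0.1656; Δt_x=3.8637, Δt_y=1.0353
    y: enter (6,2) at t=0.1656
    y: enter (6,1) at t=1.2009 ← occupied
  → r_2 = 1.2009
beam 3: φ=45°, α=300°
  dir = (cos 300°, sin 300°) = (0.5000, -0.8660); from cell (6,3)
  next x-line at t=0.9800, next y-line at t=0.1848; Δt_x=2.0000, Δt_y=1.1547
    y: enter (6,2) at t=0.1848
    x: enter (7,2) at t=0.9800 ← occupied
  → r_3 = 0.9800

ranges = [4.3200, 1.2009, 0.9800]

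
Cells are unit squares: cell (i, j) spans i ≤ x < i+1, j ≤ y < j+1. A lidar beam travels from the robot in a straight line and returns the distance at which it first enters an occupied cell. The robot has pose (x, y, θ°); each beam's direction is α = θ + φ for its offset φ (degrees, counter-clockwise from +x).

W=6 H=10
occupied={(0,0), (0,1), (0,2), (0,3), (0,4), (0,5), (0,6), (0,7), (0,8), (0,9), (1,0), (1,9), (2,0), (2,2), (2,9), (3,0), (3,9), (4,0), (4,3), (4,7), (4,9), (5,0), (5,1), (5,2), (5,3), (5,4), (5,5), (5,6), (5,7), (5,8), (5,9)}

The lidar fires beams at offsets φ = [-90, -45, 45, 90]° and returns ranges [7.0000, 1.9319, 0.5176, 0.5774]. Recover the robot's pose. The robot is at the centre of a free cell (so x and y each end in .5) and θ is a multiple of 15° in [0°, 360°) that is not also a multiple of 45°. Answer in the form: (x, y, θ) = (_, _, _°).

Enumerate (i+0.5, j+0.5, θ) over the 29 free cells and 16 admissible headings. For each, cast all 4 beams and compare to the given ranges.
  (2.5, 3.5, 120°): beam 1 = 2.8868 ≠ 7.0000 ✗
  (3.5, 4.5, 300°): beam 1 = 2.8868 ≠ 7.0000 ✗
  (2.5, 7.5, 330°): beam 1 = 3.0000 ≠ 7.0000 ✗
  …
  (4.5, 1.5, 210°): r_1=7.0000, r_2=1.9319, r_3=0.5176, r_4=0.5774 — all match ✓
No second candidate reproduces the full scan.

(x, y, θ) = (4.5, 1.5, 210°)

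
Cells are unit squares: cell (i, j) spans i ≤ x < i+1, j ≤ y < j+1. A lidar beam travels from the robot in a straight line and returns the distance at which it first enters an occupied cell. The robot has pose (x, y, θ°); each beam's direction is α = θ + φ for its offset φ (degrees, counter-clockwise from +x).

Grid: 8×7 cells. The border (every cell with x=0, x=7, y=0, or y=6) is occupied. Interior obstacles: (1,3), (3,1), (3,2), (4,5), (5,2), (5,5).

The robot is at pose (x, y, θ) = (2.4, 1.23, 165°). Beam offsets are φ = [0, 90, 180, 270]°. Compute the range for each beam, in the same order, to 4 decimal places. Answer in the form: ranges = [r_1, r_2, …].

ranges = [1.4494, 0.2381, 0.6212, 4.9383]

beam 1: φ=0°, α=165°
  cosα=-0.9659 sinα=0.2588 | (2,1) | tMaxX 0.4141 tMaxY 2.9751 | tΔX 1.0353 tΔY 3.8637
    t=0.4141 [x] (1,1)
    t=1.4494 [x] (0,1) — stop
  → r_1 = 1.4494
beam 2: φ=90°, α=255°
  cosα=-0.2588 sinα=-0.9659 | (2,1) | tMaxX 1.5455 tMaxY 0.2381 | tΔX 3.8637 tΔY 1.0353
    t=0.2381 [y] (2,0) — stop
  → r_2 = 0.2381
beam 3: φ=180°, α=345°
  cosα=0.9659 sinα=-0.2588 | (2,1) | tMaxX 0.6212 tMaxY 0.8887 | tΔX 1.0353 tΔY 3.8637
    t=0.6212 [x] (3,1) — stop
  → r_3 = 0.6212
beam 4: φ=270°, α=75°
  cosα=0.2588 sinα=0.9659 | (2,1) | tMaxX 2.3182 tMaxY 0.7972 | tΔX 3.8637 tΔY 1.0353
    t=0.7972 [y] (2,2)
    t=1.8324 [y] (2,3)
    t=2.3182 [x] (3,3)
    t=2.8677 [y] (3,4)
    t=3.9030 [y] (3,5)
    t=4.9383 [y] (3,6) — stop
  → r_4 = 4.9383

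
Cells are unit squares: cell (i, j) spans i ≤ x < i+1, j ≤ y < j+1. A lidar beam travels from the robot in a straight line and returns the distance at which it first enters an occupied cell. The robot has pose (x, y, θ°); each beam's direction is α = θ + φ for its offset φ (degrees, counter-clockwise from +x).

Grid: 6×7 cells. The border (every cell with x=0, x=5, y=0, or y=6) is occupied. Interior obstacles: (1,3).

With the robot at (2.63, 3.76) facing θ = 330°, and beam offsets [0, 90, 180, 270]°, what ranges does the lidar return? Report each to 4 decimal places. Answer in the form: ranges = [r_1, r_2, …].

ranges = [2.7366, 2.5865, 1.8822, 3.1870]

beam 1: φ=0°, α=330°
  d=(0.8660,-0.5000)  start (2,3)  tX=0.4272 tY=1.5200  stride 1/|dx|=1.1547 1/|dy|=2.0000
    cross x-line → (3,3), t=0.4272
    cross y-line → (3,2), t=1.5200
    cross x-line → (4,2), t=1.5819
    cross x-line → (5,2), t=2.7366 (wall)
  → r_1 = 2.7366
beam 2: φ=90°, α=60°
  d=(0.5000,0.8660)  start (2,3)  tX=0.7400 tY=0.2771  stride 1/|dx|=2.0000 1/|dy|=1.1547
    cross y-line → (2,4), t=0.2771
    cross x-line → (3,4), t=0.7400
    cross y-line → (3,5), t=1.4318
    cross y-line → (3,6), t=2.5865 (wall)
  → r_2 = 2.5865
beam 3: φ=180°, α=150°
  d=(-0.8660,0.5000)  start (2,3)  tX=0.7275 tY=0.4800  stride 1/|dx|=1.1547 1/|dy|=2.0000
    cross y-line → (2,4), t=0.4800
    cross x-line → (1,4), t=0.7275
    cross x-line → (0,4), t=1.8822 (wall)
  → r_3 = 1.8822
beam 4: φ=270°, α=240°
  d=(-0.5000,-0.8660)  start (2,3)  tX=1.2600 tY=0.8776  stride 1/|dx|=2.0000 1/|dy|=1.1547
    cross y-line → (2,2), t=0.8776
    cross x-line → (1,2), t=1.2600
    cross y-line → (1,1), t=2.0323
    cross y-line → (1,0), t=3.1870 (wall)
  → r_4 = 3.1870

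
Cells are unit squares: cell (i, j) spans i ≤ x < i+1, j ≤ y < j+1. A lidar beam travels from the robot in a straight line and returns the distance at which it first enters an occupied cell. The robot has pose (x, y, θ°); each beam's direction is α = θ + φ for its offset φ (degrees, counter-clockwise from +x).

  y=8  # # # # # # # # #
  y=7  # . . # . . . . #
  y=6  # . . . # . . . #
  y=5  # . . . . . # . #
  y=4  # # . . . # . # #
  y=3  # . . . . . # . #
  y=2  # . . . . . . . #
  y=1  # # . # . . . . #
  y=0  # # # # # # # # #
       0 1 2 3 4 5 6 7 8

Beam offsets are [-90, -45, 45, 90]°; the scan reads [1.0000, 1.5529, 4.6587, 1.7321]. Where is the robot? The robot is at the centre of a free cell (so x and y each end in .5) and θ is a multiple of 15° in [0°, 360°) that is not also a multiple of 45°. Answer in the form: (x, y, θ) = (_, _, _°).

(x, y, θ) = (5.5, 2.5, 120°)

The pose lattice has 40·16 = 640 candidates. Test each by forward raycasting.
  (4.5, 3.5, 60°): beam 1 = 4.0415 ≠ 1.0000 ✗
  (2.5, 5.5, 210°): beam 1 = 2.8868 ≠ 1.0000 ✗
  (7.5, 6.5, 300°): beam 3 = 0.5176 ≠ 4.6587 ✗
  …
  (5.5, 2.5, 120°): r_1=1.0000, r_2=1.5529, r_3=4.6587, r_4=1.7321 — all match ✓
Only this pose fits every beam.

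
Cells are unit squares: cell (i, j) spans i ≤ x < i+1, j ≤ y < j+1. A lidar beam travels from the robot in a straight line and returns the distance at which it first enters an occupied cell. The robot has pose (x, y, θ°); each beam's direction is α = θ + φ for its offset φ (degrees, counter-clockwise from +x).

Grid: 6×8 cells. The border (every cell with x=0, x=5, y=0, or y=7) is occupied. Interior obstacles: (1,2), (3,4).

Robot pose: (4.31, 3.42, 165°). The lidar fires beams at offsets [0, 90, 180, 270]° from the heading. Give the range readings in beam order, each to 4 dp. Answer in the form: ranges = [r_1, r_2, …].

ranges = [3.4268, 2.5054, 0.7143, 2.6660]

beam 1: φ=0°, α=165°
  dir = (cos 165°, sin 165°) = (-0.9659, 0.2588); from cell (4,3)
  next x-line at t=0.3209, next y-line at t=2.2409; Δt_x=1.0353, Δt_y=3.8637
    x: enter (3,3) at t=0.3209
    x: enter (2,3) at t=1.3562
    y: enter (2,4) at t=2.2409
    x: enter (1,4) at t=2.3915
    x: enter (0,4) at t=3.4268 ← occupied
  → r_1 = 3.4268
beam 2: φ=90°, α=255°
  dir = (cos 255°, sin 255°) = (-0.2588, -0.9659); from cell (4,3)
  next x-line at t=1.1977, next y-line at t=0.4348; Δt_x=3.8637, Δt_y=1.0353
    y: enter (4,2) at t=0.4348
    x: enter (3,2) at t=1.1977
    y: enter (3,1) at t=1.4701
    y: enter (3,0) at t=2.5054 ← occupied
  → r_2 = 2.5054
beam 3: φ=180°, α=345°
  dir = (cos 345°, sin 345°) = (0.9659, -0.2588); from cell (4,3)
  next x-line at t=0.7143, next y-line at t=1.6228; Δt_x=1.0353, Δt_y=3.8637
    x: enter (5,3) at t=0.7143 ← occupied
  → r_3 = 0.7143
beam 4: φ=270°, α=75°
  dir = (cos 75°, sin 75°) = (0.2588, 0.9659); from cell (4,3)
  next x-line at t=2.6660, next y-line at t=0.6005; Δt_x=3.8637, Δt_y=1.0353
    y: enter (4,4) at t=0.6005
    y: enter (4,5) at t=1.6357
    x: enter (5,5) at t=2.6660 ← occupied
  → r_4 = 2.6660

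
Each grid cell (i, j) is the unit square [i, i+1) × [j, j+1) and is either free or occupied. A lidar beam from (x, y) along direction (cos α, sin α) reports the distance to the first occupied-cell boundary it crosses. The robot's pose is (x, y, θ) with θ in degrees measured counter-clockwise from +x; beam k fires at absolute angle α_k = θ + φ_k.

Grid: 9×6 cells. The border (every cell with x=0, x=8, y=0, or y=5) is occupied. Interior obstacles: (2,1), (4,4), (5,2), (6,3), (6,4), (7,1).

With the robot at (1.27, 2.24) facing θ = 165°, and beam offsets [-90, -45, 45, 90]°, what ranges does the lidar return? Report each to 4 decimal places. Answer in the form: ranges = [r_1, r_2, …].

ranges = [2.8574, 0.5400, 0.3118, 1.0432]

beam 1: φ=-90°, α=75°
  direction (0.2588, 0.9659); cell (1,2); t to first gridline: x 2.8205, y 0.7868 (then +3.8637 / +1.0353)
    (1,3) via y @ 0.7868
    (1,4) via y @ 1.8221
    (2,4) via x @ 2.8205
    (2,5) via y @ 2.8574  # hit
  → r_1 = 2.8574
beam 2: φ=-45°, α=120°
  direction (-0.5000, 0.8660); cell (1,2); t to first gridline: x 0.5400, y 0.8776 (then +2.0000 / +1.1547)
    (0,2) via x @ 0.5400  # hit
  → r_2 = 0.5400
beam 3: φ=45°, α=210°
  direction (-0.8660, -0.5000); cell (1,2); t to first gridline: x 0.3118, y 0.4800 (then +1.1547 / +2.0000)
    (0,2) via x @ 0.3118  # hit
  → r_3 = 0.3118
beam 4: φ=90°, α=255°
  direction (-0.2588, -0.9659); cell (1,2); t to first gridline: x 1.0432, y 0.2485 (then +3.8637 / +1.0353)
    (1,1) via y @ 0.2485
    (0,1) via x @ 1.0432  # hit
  → r_4 = 1.0432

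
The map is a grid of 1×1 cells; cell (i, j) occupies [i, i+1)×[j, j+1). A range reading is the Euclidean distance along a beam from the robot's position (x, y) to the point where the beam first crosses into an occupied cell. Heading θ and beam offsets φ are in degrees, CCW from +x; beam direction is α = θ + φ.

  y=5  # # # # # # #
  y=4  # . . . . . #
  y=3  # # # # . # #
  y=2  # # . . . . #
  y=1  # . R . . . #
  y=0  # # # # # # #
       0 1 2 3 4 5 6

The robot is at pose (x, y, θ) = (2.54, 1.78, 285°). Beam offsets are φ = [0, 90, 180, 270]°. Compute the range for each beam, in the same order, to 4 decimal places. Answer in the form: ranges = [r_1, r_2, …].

beam 1: φ=0°, α=285°
  direction (0.2588, -0.9659); cell (2,1); t to first gridline: x 1.7773, y 0.8075 (then +3.8637 / +1.0353)
    (2,0) via y @ 0.8075  # hit
  → r_1 = 0.8075
beam 2: φ=90°, α=15°
  direction (0.9659, 0.2588); cell (2,1); t to first gridline: x 0.4762, y 0.8500 (then +1.0353 / +3.8637)
    (3,1) via x @ 0.4762
    (3,2) via y @ 0.8500
    (4,2) via x @ 1.5115
    (5,2) via x @ 2.5468
    (6,2) via x @ 3.5821  # hit
  → r_2 = 3.5821
beam 3: φ=180°, α=105°
  direction (-0.2588, 0.9659); cell (2,1); t to first gridline: x 2.0864, y 0.2278 (then +3.8637 / +1.0353)
    (2,2) via y @ 0.2278
    (2,3) via y @ 1.2630  # hit
  → r_3 = 1.2630
beam 4: φ=270°, α=195°
  direction (-0.9659, -0.2588); cell (2,1); t to first gridline: x 0.5590, y 3.0137 (then +1.0353 / +3.8637)
    (1,1) via x @ 0.5590
    (0,1) via x @ 1.5943  # hit
  → r_4 = 1.5943

ranges = [0.8075, 3.5821, 1.2630, 1.5943]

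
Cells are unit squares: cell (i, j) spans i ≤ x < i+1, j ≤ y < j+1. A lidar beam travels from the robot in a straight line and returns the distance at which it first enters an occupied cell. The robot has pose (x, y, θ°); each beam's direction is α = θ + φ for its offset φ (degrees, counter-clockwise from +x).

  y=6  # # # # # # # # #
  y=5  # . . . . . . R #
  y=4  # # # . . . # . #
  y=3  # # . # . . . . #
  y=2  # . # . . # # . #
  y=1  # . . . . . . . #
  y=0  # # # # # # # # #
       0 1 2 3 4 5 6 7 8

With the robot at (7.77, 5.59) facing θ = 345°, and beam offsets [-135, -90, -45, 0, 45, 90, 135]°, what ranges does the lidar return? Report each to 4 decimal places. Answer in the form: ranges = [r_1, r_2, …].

beam 1: φ=-135°, α=210°
  direction (-0.8660, -0.5000); cell (7,5); t to first gridline: x 0.8891, y 1.1800 (then +1.1547 / +2.0000)
    (6,5) via x @ 0.8891
    (6,4) via y @ 1.1800  # hit
  → r_1 = 1.1800
beam 2: φ=-90°, α=255°
  direction (-0.2588, -0.9659); cell (7,5); t to first gridline: x 2.9751, y 0.6108 (then +3.8637 / +1.0353)
    (7,4) via y @ 0.6108
    (7,3) via y @ 1.6461
    (7,2) via y @ 2.6814
    (6,2) via x @ 2.9751  # hit
  → r_2 = 2.9751
beam 3: φ=-45°, α=300°
  direction (0.5000, -0.8660); cell (7,5); t to first gridline: x 0.4600, y 0.6813 (then +2.0000 / +1.1547)
    (8,5) via x @ 0.4600  # hit
  → r_3 = 0.4600
beam 4: φ=0°, α=345°
  direction (0.9659, -0.2588); cell (7,5); t to first gridline: x 0.2381, y 2.2796 (then +1.0353 / +3.8637)
    (8,5) via x @ 0.2381  # hit
  → r_4 = 0.2381
beam 5: φ=45°, α=30°
  direction (0.8660, 0.5000); cell (7,5); t to first gridline: x 0.2656, y 0.8200 (then +1.1547 / +2.0000)
    (8,5) via x @ 0.2656  # hit
  → r_5 = 0.2656
beam 6: φ=90°, α=75°
  direction (0.2588, 0.9659); cell (7,5); t to first gridline: x 0.8887, y 0.4245 (then +3.8637 / +1.0353)
    (7,6) via y @ 0.4245  # hit
  → r_6 = 0.4245
beam 7: φ=135°, α=120°
  direction (-0.5000, 0.8660); cell (7,5); t to first gridline: x 1.5400, y 0.4734 (then +2.0000 / +1.1547)
    (7,6) via y @ 0.4734  # hit
  → r_7 = 0.4734

ranges = [1.1800, 2.9751, 0.4600, 0.2381, 0.2656, 0.4245, 0.4734]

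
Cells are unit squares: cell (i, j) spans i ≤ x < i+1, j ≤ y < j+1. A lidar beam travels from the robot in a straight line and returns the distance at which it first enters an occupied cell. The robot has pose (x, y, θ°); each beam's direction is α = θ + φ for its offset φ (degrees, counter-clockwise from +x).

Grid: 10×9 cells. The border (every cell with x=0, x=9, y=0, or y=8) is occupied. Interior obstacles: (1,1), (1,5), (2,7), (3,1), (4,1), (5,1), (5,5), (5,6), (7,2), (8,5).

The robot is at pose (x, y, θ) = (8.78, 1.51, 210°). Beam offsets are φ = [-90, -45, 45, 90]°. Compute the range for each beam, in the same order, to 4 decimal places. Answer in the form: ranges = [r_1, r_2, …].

ranges = [1.5600, 8.0544, 0.5280, 0.4400]

beam 1: φ=-90°, α=120°
  cosα=-0.5000 sinα=0.8660 | (8,1) | tMaxX 1.5600 tMaxY 0.5658 | tΔX 2.0000 tΔY 1.1547
    t=0.5658 [y] (8,2)
    t=1.5600 [x] (7,2) — stop
  → r_1 = 1.5600
beam 2: φ=-45°, α=165°
  cosα=-0.9659 sinα=0.2588 | (8,1) | tMaxX 0.8075 tMaxY 1.8932 | tΔX 1.0353 tΔY 3.8637
    t=0.8075 [x] (7,1)
    t=1.8428 [x] (6,1)
    t=1.8932 [y] (6,2)
    t=2.8781 [x] (5,2)
    t=3.9133 [x] (4,2)
    t=4.9486 [x] (3,2)
    t=5.7569 [y] (3,3)
    t=5.9839 [x] (2,3)
    t=7.0192 [x] (1,3)
    t=8.0544 [x] (0,3) — stop
  → r_2 = 8.0544
beam 3: φ=45°, α=255°
  cosα=-0.2588 sinα=-0.9659 | (8,1) | tMaxX 3.0137 tMaxY 0.5280 | tΔX 3.8637 tΔY 1.0353
    t=0.5280 [y] (8,0) — stop
  → r_3 = 0.5280
beam 4: φ=90°, α=300°
  cosα=0.5000 sinα=-0.8660 | (8,1) | tMaxX 0.4400 tMaxY 0.5889 | tΔX 2.0000 tΔY 1.1547
    t=0.4400 [x] (9,1) — stop
  → r_4 = 0.4400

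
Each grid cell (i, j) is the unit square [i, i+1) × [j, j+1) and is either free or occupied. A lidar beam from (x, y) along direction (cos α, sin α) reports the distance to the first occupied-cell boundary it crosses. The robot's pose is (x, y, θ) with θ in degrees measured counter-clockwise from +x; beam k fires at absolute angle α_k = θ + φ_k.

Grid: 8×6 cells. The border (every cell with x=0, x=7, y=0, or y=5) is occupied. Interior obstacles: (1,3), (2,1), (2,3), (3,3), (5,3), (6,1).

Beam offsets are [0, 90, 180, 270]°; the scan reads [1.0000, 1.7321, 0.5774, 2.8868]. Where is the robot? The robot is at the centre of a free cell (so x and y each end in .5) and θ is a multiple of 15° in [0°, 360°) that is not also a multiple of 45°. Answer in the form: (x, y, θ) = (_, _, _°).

Candidates: 18 free-cell centres × 16 headings = 288 poses. Raycast each; keep the one whose scan matches to 4 dp.
  (2.5, 4.5, 210°): beam 2 = 0.5774 ≠ 1.7321 ✗
  (2.5, 4.5, 60°): beam 1 = 0.5774 ≠ 1.0000 ✗
  (3.5, 2.5, 330°): beam 1 = 2.8868 ≠ 1.0000 ✗
  (3.5, 2.5, 75°): beam 1 = 0.5176 ≠ 1.0000 ✗
  (6.5, 2.5, 210°): beam 1 = 3.0000 ≠ 1.0000 ✗
  …
  (5.5, 2.5, 300°): r_1=1.0000, r_2=1.7321, r_3=0.5774, r_4=2.8868 — all match ✓
No second candidate reproduces the full scan.

(x, y, θ) = (5.5, 2.5, 300°)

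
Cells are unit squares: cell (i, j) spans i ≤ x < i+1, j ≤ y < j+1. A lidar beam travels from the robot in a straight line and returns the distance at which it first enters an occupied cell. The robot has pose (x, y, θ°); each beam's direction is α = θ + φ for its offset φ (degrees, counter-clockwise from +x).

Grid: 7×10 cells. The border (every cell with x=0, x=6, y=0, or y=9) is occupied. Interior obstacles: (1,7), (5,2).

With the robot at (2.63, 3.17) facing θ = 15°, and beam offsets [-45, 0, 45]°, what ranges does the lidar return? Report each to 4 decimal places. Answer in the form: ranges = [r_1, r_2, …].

ranges = [3.8913, 3.4889, 6.7319]

beam 1: φ=-45°, α=330°
  direction (0.8660, -0.5000); cell (2,3); t to first gridline: x 0.4272, y 0.3400 (then +1.1547 / +2.0000)
    (2,2) via y @ 0.3400
    (3,2) via x @ 0.4272
    (4,2) via x @ 1.5819
    (4,1) via y @ 2.3400
    (5,1) via x @ 2.7366
    (6,1) via x @ 3.8913  # hit
  → r_1 = 3.8913
beam 2: φ=0°, α=15°
  direction (0.9659, 0.2588); cell (2,3); t to first gridline: x 0.3831, y 3.2069 (then +1.0353 / +3.8637)
    (3,3) via x @ 0.3831
    (4,3) via x @ 1.4183
    (5,3) via x @ 2.4536
    (5,4) via y @ 3.2069
    (6,4) via x @ 3.4889  # hit
  → r_2 = 3.4889
beam 3: φ=45°, α=60°
  direction (0.5000, 0.8660); cell (2,3); t to first gridline: x 0.7400, y 0.9584 (then +2.0000 / +1.1547)
    (3,3) via x @ 0.7400
    (3,4) via y @ 0.9584
    (3,5) via y @ 2.1131
    (4,5) via x @ 2.7400
    (4,6) via y @ 3.2678
    (4,7) via y @ 4.4225
    (5,7) via x @ 4.7400
    (5,8) via y @ 5.5772
    (5,9) via y @ 6.7319  # hit
  → r_3 = 6.7319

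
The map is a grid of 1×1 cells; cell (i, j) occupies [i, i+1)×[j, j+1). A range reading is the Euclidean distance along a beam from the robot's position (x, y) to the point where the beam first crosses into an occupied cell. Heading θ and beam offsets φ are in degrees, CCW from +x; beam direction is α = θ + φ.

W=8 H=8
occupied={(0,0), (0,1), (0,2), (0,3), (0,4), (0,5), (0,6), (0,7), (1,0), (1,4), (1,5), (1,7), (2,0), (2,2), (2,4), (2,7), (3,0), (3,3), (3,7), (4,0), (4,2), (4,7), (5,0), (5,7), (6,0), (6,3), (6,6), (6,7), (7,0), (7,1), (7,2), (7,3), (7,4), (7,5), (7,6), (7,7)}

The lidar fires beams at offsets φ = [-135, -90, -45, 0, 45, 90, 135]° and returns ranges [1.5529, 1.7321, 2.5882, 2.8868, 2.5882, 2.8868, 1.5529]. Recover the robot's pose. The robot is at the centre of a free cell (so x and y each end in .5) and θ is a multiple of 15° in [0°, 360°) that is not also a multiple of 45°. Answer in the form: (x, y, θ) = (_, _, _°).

Enumerate (i+0.5, j+0.5, θ) over the 28 free cells and 16 admissible headings. For each, cast all 7 beams and compare to the given ranges.
  (6.5, 5.5, 255°): beam 1 = 0.5774 ≠ 1.5529 ✗
  (2.5, 5.5, 165°): beam 1 = 3.0000 ≠ 1.5529 ✗
  (3.5, 5.5, 30°): beam 2 = 2.8868 ≠ 1.7321 ✗
  (5.5, 1.5, 255°): beam 1 = 1.0000 ≠ 1.5529 ✗
  …
  (4.5, 4.5, 60°): r_1=1.5529, r_2=1.7321, r_3=2.5882, r_4=2.8868, r_5=2.5882, r_6=2.8868, r_7=1.5529 — all match ✓
No second candidate reproduces the full scan.

(x, y, θ) = (4.5, 4.5, 60°)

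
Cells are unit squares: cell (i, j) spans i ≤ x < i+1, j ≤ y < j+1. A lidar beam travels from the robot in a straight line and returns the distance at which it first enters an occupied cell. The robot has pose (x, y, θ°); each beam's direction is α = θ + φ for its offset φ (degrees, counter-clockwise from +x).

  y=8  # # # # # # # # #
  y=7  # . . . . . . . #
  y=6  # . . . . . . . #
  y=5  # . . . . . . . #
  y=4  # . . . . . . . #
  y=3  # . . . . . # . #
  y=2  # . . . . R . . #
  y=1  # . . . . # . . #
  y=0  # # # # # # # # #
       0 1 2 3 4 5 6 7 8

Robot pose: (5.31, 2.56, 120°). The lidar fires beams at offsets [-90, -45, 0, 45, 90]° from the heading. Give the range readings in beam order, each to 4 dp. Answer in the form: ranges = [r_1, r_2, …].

ranges = [0.8800, 5.6319, 6.2816, 4.4620, 3.1200]

beam 1: φ=-90°, α=30°
  cosα=0.8660 sinα=0.5000 | (5,2) | tMaxX 0.7967 tMaxY 0.8800 | tΔX 1.1547 tΔY 2.0000
    t=0.7967 [x] (6,2)
    t=0.8800 [y] (6,3) — stop
  → r_1 = 0.8800
beam 2: φ=-45°, α=75°
  cosα=0.2588 sinα=0.9659 | (5,2) | tMaxX 2.6660 tMaxY 0.4555 | tΔX 3.8637 tΔY 1.0353
    t=0.4555 [y] (5,3)
    t=1.4908 [y] (5,4)
    t=2.5261 [y] (5,5)
    t=2.6660 [x] (6,5)
    t=3.5614 [y] (6,6)
    t=4.5966 [y] (6,7)
    t=5.6319 [y] (6,8) — stop
  → r_2 = 5.6319
beam 3: φ=0°, α=120°
  cosα=-0.5000 sinα=0.8660 | (5,2) | tMaxX 0.6200 tMaxY 0.5081 | tΔX 2.0000 tΔY 1.1547
    t=0.5081 [y] (5,3)
    t=0.6200 [x] (4,3)
    t=1.6628 [y] (4,4)
    t=2.6200 [x] (3,4)
    t=2.8175 [y] (3,5)
    t=3.9722 [y] (3,6)
    t=4.6200 [x] (2,6)
    t=5.1269 [y] (2,7)
    t=6.2816 [y] (2,8) — stop
  → r_3 = 6.2816
beam 4: φ=45°, α=165°
  cosα=-0.9659 sinα=0.2588 | (5,2) | tMaxX 0.3209 tMaxY 1.7000 | tΔX 1.0353 tΔY 3.8637
    t=0.3209 [x] (4,2)
    t=1.3562 [x] (3,2)
    t=1.7000 [y] (3,3)
    t=2.3915 [x] (2,3)
    t=3.4268 [x] (1,3)
    t=4.4620 [x] (0,3) — stop
  → r_4 = 4.4620
beam 5: φ=90°, α=210°
  cosα=-0.8660 sinα=-0.5000 | (5,2) | tMaxX 0.3580 tMaxY 1.1200 | tΔX 1.1547 tΔY 2.0000
    t=0.3580 [x] (4,2)
    t=1.1200 [y] (4,1)
    t=1.5127 [x] (3,1)
    t=2.6674 [x] (2,1)
    t=3.1200 [y] (2,0) — stop
  → r_5 = 3.1200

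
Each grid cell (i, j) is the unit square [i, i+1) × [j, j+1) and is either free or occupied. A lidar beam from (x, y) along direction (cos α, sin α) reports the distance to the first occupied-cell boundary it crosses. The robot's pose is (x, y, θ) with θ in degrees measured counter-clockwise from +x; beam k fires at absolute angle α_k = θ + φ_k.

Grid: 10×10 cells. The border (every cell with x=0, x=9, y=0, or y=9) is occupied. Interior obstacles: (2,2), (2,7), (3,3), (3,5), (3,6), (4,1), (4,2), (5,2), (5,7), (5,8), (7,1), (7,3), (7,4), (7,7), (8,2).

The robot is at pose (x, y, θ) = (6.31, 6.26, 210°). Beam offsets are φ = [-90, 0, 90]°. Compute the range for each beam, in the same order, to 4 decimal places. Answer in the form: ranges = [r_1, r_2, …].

ranges = [0.8545, 6.1315, 1.4549]

beam 1: φ=-90°, α=120°
  direction (-0.5000, 0.8660); cell (6,6); t to first gridline: x 0.6200, y 0.8545 (then +2.0000 / +1.1547)
    (5,6) via x @ 0.6200
    (5,7) via y @ 0.8545  # hit
  → r_1 = 0.8545
beam 2: φ=0°, α=210°
  direction (-0.8660, -0.5000); cell (6,6); t to first gridline: x 0.3580, y 0.5200 (then +1.1547 / +2.0000)
    (5,6) via x @ 0.3580
    (5,5) via y @ 0.5200
    (4,5) via x @ 1.5127
    (4,4) via y @ 2.5200
    (3,4) via x @ 2.6674
    (2,4) via x @ 3.8221
    (2,3) via y @ 4.5200
    (1,3) via x @ 4.9768
    (0,3) via x @ 6.1315  # hit
  → r_2 = 6.1315
beam 3: φ=90°, α=300°
  direction (0.5000, -0.8660); cell (6,6); t to first gridline: x 1.3800, y 0.3002 (then +2.0000 / +1.1547)
    (6,5) via y @ 0.3002
    (7,5) via x @ 1.3800
    (7,4) via y @ 1.4549  # hit
  → r_3 = 1.4549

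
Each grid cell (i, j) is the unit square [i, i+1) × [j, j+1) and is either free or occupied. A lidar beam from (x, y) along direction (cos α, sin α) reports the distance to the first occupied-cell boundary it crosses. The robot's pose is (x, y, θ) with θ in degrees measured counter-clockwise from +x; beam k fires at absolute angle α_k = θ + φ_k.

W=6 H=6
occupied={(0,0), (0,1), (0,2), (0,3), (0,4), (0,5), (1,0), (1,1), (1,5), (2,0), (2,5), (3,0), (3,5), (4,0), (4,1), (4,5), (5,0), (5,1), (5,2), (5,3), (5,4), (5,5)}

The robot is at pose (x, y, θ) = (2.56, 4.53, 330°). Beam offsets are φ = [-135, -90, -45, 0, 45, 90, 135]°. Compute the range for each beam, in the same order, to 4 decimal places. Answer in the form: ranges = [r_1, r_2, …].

ranges = [1.6150, 2.9214, 3.6545, 2.8175, 1.8159, 0.5427, 0.4866]

beam 1: φ=-135°, α=195°
  direction (-0.9659, -0.2588); cell (2,4); t to first gridline: x 0.5798, y 2.0478 (then +1.0353 / +3.8637)
    (1,4) via x @ 0.5798
    (0,4) via x @ 1.6150  # hit
  → r_1 = 1.6150
beam 2: φ=-90°, α=240°
  direction (-0.5000, -0.8660); cell (2,4); t to first gridline: x 1.1200, y 0.6120 (then +2.0000 / +1.1547)
    (2,3) via y @ 0.6120
    (1,3) via x @ 1.1200
    (1,2) via y @ 1.7667
    (1,1) via y @ 2.9214  # hit
  → r_2 = 2.9214
beam 3: φ=-45°, α=285°
  direction (0.2588, -0.9659); cell (2,4); t to first gridline: x 1.7000, y 0.5487 (then +3.8637 / +1.0353)
    (2,3) via y @ 0.5487
    (2,2) via y @ 1.5840
    (3,2) via x @ 1.7000
    (3,1) via y @ 2.6192
    (3,0) via y @ 3.6545  # hit
  → r_3 = 3.6545
beam 4: φ=0°, α=330°
  direction (0.8660, -0.5000); cell (2,4); t to first gridline: x 0.5081, y 1.0600 (then +1.1547 / +2.0000)
    (3,4) via x @ 0.5081
    (3,3) via y @ 1.0600
    (4,3) via x @ 1.6628
    (5,3) via x @ 2.8175  # hit
  → r_4 = 2.8175
beam 5: φ=45°, α=15°
  direction (0.9659, 0.2588); cell (2,4); t to first gridline: x 0.4555, y 1.8159 (then +1.0353 / +3.8637)
    (3,4) via x @ 0.4555
    (4,4) via x @ 1.4908
    (4,5) via y @ 1.8159  # hit
  → r_5 = 1.8159
beam 6: φ=90°, α=60°
  direction (0.5000, 0.8660); cell (2,4); t to first gridline: x 0.8800, y 0.5427 (then +2.0000 / +1.1547)
    (2,5) via y @ 0.5427  # hit
  → r_6 = 0.5427
beam 7: φ=135°, α=105°
  direction (-0.2588, 0.9659); cell (2,4); t to first gridline: x 2.1637, y 0.4866 (then +3.8637 / +1.0353)
    (2,5) via y @ 0.4866  # hit
  → r_7 = 0.4866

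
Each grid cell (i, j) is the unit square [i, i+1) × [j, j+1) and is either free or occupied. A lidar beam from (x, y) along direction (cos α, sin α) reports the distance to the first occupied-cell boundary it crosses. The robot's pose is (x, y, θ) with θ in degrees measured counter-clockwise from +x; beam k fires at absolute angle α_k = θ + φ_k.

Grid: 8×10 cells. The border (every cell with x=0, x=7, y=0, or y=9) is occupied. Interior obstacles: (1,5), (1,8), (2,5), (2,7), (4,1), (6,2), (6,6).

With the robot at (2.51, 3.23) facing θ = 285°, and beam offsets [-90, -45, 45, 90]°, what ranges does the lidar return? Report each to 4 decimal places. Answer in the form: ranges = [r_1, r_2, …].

ranges = [1.5633, 2.5750, 2.4600, 4.6484]

beam 1: φ=-90°, α=195°
  d=(-0.9659,-0.2588)  start (2,3)  tX=0.5280 tY=0.8887  stride 1/|dx|=1.0353 1/|dy|=3.8637
    cross x-line → (1,3), t=0.5280
    cross y-line → (1,2), t=0.8887
    cross x-line → (0,2), t=1.5633 (wall)
  → r_1 = 1.5633
beam 2: φ=-45°, α=240°
  d=(-0.5000,-0.8660)  start (2,3)  tX=1.0200 tY=0.2656  stride 1/|dx|=2.0000 1/|dy|=1.1547
    cross y-line → (2,2), t=0.2656
    cross x-line → (1,2), t=1.0200
    cross y-line → (1,1), t=1.4203
    cross y-line → (1,0), t=2.5750 (wall)
  → r_2 = 2.5750
beam 3: φ=45°, α=330°
  d=(0.8660,-0.5000)  start (2,3)  tX=0.5658 tY=0.4600  stride 1/|dx|=1.1547 1/|dy|=2.0000
    cross y-line → (2,2), t=0.4600
    cross x-line → (3,2), t=0.5658
    cross x-line → (4,2), t=1.7205
    cross y-line → (4,1), t=2.4600 (wall)
  → r_3 = 2.4600
beam 4: φ=90°, α=15°
  d=(0.9659,0.2588)  start (2,3)  tX=0.5073 tY=2.9751  stride 1/|dx|=1.0353 1/|dy|=3.8637
    cross x-line → (3,3), t=0.5073
    cross x-line → (4,3), t=1.5426
    cross x-line → (5,3), t=2.5778
    cross y-line → (5,4), t=2.9751
    cross x-line → (6,4), t=3.6131
    cross x-line → (7,4), t=4.6484 (wall)
  → r_4 = 4.6484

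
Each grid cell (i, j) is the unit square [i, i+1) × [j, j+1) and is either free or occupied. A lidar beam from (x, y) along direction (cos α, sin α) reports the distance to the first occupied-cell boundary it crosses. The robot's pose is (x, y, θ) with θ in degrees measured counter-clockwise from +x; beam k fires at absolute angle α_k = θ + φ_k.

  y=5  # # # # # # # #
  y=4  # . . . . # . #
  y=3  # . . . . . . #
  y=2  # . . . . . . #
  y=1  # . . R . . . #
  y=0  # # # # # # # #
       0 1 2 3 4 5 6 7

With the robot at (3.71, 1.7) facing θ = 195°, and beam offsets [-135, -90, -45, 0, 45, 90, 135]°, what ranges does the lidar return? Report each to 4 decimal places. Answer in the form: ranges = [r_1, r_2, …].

beam 1: φ=-135°, α=60°
  direction (0.5000, 0.8660); cell (3,1); t to first gridline: x 0.5800, y 0.3464 (then +2.0000 / +1.1547)
    (3,2) via y @ 0.3464
    (4,2) via x @ 0.5800
    (4,3) via y @ 1.5011
    (5,3) via x @ 2.5800
    (5,4) via y @ 2.6558  # hit
  → r_1 = 2.6558
beam 2: φ=-90°, α=105°
  direction (-0.2588, 0.9659); cell (3,1); t to first gridline: x 2.7432, y 0.3106 (then +3.8637 / +1.0353)
    (3,2) via y @ 0.3106
    (3,3) via y @ 1.3459
    (3,4) via y @ 2.3811
    (2,4) via x @ 2.7432
    (2,5) via y @ 3.4164  # hit
  → r_2 = 3.4164
beam 3: φ=-45°, α=150°
  direction (-0.8660, 0.5000); cell (3,1); t to first gridline: x 0.8198, y 0.6000 (then +1.1547 / +2.0000)
    (3,2) via y @ 0.6000
    (2,2) via x @ 0.8198
    (1,2) via x @ 1.9745
    (1,3) via y @ 2.6000
    (0,3) via x @ 3.1292  # hit
  → r_3 = 3.1292
beam 4: φ=0°, α=195°
  direction (-0.9659, -0.2588); cell (3,1); t to first gridline: x 0.7350, y 2.7046 (then +1.0353 / +3.8637)
    (2,1) via x @ 0.7350
    (1,1) via x @ 1.7703
    (1,0) via y @ 2.7046  # hit
  → r_4 = 2.7046
beam 5: φ=45°, α=240°
  direction (-0.5000, -0.8660); cell (3,1); t to first gridline: x 1.4200, y 0.8083 (then +2.0000 / +1.1547)
    (3,0) via y @ 0.8083  # hit
  → r_5 = 0.8083
beam 6: φ=90°, α=285°
  direction (0.2588, -0.9659); cell (3,1); t to first gridline: x 1.1205, y 0.7247 (then +3.8637 / +1.0353)
    (3,0) via y @ 0.7247  # hit
  → r_6 = 0.7247
beam 7: φ=135°, α=330°
  direction (0.8660, -0.5000); cell (3,1); t to first gridline: x 0.3349, y 1.4000 (then +1.1547 / +2.0000)
    (4,1) via x @ 0.3349
    (4,0) via y @ 1.4000  # hit
  → r_7 = 1.4000

ranges = [2.6558, 3.4164, 3.1292, 2.7046, 0.8083, 0.7247, 1.4000]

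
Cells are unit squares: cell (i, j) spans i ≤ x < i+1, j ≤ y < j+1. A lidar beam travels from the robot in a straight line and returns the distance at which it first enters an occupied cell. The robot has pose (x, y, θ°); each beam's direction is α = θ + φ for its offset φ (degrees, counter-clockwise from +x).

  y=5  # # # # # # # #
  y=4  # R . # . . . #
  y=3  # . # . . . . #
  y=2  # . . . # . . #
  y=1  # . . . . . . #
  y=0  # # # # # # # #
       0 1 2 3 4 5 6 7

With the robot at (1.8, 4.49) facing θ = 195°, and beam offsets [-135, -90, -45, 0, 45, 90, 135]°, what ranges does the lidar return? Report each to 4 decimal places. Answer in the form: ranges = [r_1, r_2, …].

beam 1: φ=-135°, α=60°
  d=(0.5000,0.8660)  start (1,4)  tX=0.4000 tY=0.5889  stride 1/|dx|=2.0000 1/|dy|=1.1547
    cross x-line → (2,4), t=0.4000
    cross y-line → (2,5), t=0.5889 (wall)
  → r_1 = 0.5889
beam 2: φ=-90°, α=105°
  d=(-0.2588,0.9659)  start (1,4)  tX=3.0910 tY=0.5280  stride 1/|dx|=3.8637 1/|dy|=1.0353
    cross y-line → (1,5), t=0.5280 (wall)
  → r_2 = 0.5280
beam 3: φ=-45°, α=150°
  d=(-0.8660,0.5000)  start (1,4)  tX=0.9238 tY=1.0200  stride 1/|dx|=1.1547 1/|dy|=2.0000
    cross x-line → (0,4), t=0.9238 (wall)
  → r_3 = 0.9238
beam 4: φ=0°, α=195°
  d=(-0.9659,-0.2588)  start (1,4)  tX=0.8282 tY=1.8932  stride 1/|dx|=1.0353 1/|dy|=3.8637
    cross x-line → (0,4), t=0.8282 (wall)
  → r_4 = 0.8282
beam 5: φ=45°, α=240°
  d=(-0.5000,-0.8660)  start (1,4)  tX=1.6000 tY=0.5658  stride 1/|dx|=2.0000 1/|dy|=1.1547
    cross y-line → (1,3), t=0.5658
    cross x-line → (0,3), t=1.6000 (wall)
  → r_5 = 1.6000
beam 6: φ=90°, α=285°
  d=(0.2588,-0.9659)  start (1,4)  tX=0.7727 tY=0.5073  stride 1/|dx|=3.8637 1/|dy|=1.0353
    cross y-line → (1,3), t=0.5073
    cross x-line → (2,3), t=0.7727 (wall)
  → r_6 = 0.7727
beam 7: φ=135°, α=330°
  d=(0.8660,-0.5000)  start (1,4)  tX=0.2309 tY=0.9800  stride 1/|dx|=1.1547 1/|dy|=2.0000
    cross x-line → (2,4), t=0.2309
    cross y-line → (2,3), t=0.9800 (wall)
  → r_7 = 0.9800

ranges = [0.5889, 0.5280, 0.9238, 0.8282, 1.6000, 0.7727, 0.9800]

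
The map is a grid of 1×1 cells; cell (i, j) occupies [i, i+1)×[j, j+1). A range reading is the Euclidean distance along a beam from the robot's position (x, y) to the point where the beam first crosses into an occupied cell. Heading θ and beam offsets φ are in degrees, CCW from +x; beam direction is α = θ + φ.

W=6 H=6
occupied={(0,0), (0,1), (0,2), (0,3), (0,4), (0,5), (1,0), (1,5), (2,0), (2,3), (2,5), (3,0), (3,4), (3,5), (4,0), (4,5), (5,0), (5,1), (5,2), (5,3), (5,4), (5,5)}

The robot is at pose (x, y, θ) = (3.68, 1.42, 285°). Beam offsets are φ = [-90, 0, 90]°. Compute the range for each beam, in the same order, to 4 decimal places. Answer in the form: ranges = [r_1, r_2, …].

ranges = [1.6228, 0.4348, 1.3666]

beam 1: φ=-90°, α=195°
  dir = (cos 195°, sin 195°) = (-0.9659, -0.2588); from cell (3,1)
  next x-line at t=0.7040, next y-line at t=1.6228; Δt_x=1.0353, Δt_y=3.8637
    x: enter (2,1) at t=0.7040
    y: enter (2,0) at t=1.6228 ← occupied
  → r_1 = 1.6228
beam 2: φ=0°, α=285°
  dir = (cos 285°, sin 285°) = (0.2588, -0.9659); from cell (3,1)
  next x-line at t=1.2364, next y-line at t=0.4348; Δt_x=3.8637, Δt_y=1.0353
    y: enter (3,0) at t=0.4348 ← occupied
  → r_2 = 0.4348
beam 3: φ=90°, α=15°
  dir = (cos 15°, sin 15°) = (0.9659, 0.2588); from cell (3,1)
  next x-line at t=0.3313, next y-line at t=2.2409; Δt_x=1.0353, Δt_y=3.8637
    x: enter (4,1) at t=0.3313
    x: enter (5,1) at t=1.3666 ← occupied
  → r_3 = 1.3666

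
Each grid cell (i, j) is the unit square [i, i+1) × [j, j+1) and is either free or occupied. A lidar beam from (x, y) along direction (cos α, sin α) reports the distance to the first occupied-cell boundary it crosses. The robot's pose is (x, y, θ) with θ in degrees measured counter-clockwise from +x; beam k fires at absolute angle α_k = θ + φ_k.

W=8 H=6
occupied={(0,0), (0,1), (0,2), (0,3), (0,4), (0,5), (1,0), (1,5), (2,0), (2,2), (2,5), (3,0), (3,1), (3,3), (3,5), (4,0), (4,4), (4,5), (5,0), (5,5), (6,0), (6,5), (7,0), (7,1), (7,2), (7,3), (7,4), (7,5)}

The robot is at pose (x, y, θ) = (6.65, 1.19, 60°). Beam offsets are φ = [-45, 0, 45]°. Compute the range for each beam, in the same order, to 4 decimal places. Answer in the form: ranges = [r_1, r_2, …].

ranges = [0.3623, 0.7000, 3.9444]

beam 1: φ=-45°, α=15°
  cosα=0.9659 sinα=0.2588 | (6,1) | tMaxX 0.3623 tMaxY 3.1296 | tΔX 1.0353 tΔY 3.8637
    t=0.3623 [x] (7,1) — stop
  → r_1 = 0.3623
beam 2: φ=0°, α=60°
  cosα=0.5000 sinα=0.8660 | (6,1) | tMaxX 0.7000 tMaxY 0.9353 | tΔX 2.0000 tΔY 1.1547
    t=0.7000 [x] (7,1) — stop
  → r_2 = 0.7000
beam 3: φ=45°, α=105°
  cosα=-0.2588 sinα=0.9659 | (6,1) | tMaxX 2.5114 tMaxY 0.8386 | tΔX 3.8637 tΔY 1.0353
    t=0.8386 [y] (6,2)
    t=1.8738 [y] (6,3)
    t=2.5114 [x] (5,3)
    t=2.9091 [y] (5,4)
    t=3.9444 [y] (5,5) — stop
  → r_3 = 3.9444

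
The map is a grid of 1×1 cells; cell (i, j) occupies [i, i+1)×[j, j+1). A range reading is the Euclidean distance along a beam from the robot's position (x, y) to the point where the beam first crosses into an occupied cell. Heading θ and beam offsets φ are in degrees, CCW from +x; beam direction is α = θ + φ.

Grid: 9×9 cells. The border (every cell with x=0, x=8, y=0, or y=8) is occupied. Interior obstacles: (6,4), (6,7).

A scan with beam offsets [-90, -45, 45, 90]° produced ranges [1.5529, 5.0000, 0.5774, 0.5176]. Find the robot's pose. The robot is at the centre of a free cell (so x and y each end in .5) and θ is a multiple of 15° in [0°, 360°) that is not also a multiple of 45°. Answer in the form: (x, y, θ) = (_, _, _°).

(x, y, θ) = (6.5, 5.5, 195°)

Candidates: 47 free-cell centres × 16 headings = 752 poses. Raycast each; keep the one whose scan matches to 4 dp.
  (2.5, 1.5, 60°): beam 1 = 1.0000 ≠ 1.5529 ✗
  (2.5, 3.5, 75°): beam 1 = 5.6940 ≠ 1.5529 ✗
  (2.5, 7.5, 60°): beam 1 = 5.0000 ≠ 1.5529 ✗
  …
  (6.5, 5.5, 195°): r_1=1.5529, r_2=5.0000, r_3=0.5774, r_4=0.5176 — all match ✓
No second candidate reproduces the full scan.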